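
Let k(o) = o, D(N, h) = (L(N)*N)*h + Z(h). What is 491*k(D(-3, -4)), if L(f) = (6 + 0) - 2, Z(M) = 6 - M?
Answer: 28478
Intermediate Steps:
L(f) = 4 (L(f) = 6 - 2 = 4)
D(N, h) = 6 - h + 4*N*h (D(N, h) = (4*N)*h + (6 - h) = 4*N*h + (6 - h) = 6 - h + 4*N*h)
491*k(D(-3, -4)) = 491*(6 - 1*(-4) + 4*(-3)*(-4)) = 491*(6 + 4 + 48) = 491*58 = 28478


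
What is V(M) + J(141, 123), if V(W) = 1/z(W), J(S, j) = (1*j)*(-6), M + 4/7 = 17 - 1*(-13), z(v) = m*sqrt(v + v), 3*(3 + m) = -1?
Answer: -738 - 3*sqrt(721)/2060 ≈ -738.04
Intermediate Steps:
m = -10/3 (m = -3 + (1/3)*(-1) = -3 - 1/3 = -10/3 ≈ -3.3333)
z(v) = -10*sqrt(2)*sqrt(v)/3 (z(v) = -10*sqrt(v + v)/3 = -10*sqrt(2)*sqrt(v)/3)
M = 206/7 (M = -4/7 + (17 - 1*(-13)) = -4/7 + (17 + 13) = -4/7 + 30 = 206/7 ≈ 29.429)
J(S, j) = -6*j (J(S, j) = j*(-6) = -6*j)
V(W) = -3*sqrt(2)/(20*sqrt(W)) (V(W) = 1/(-10*sqrt(2)*sqrt(W)/3) = -3*sqrt(2)/(20*sqrt(W)))
V(M) + J(141, 123) = -3*sqrt(2)/(20*sqrt(206/7)) - 6*123 = -3*sqrt(2)*sqrt(1442)/206/20 - 738 = -3*sqrt(721)/2060 - 738 = -738 - 3*sqrt(721)/2060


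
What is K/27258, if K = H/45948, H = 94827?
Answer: 31609/417483528 ≈ 7.5713e-5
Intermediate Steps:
K = 31609/15316 (K = 94827/45948 = 94827*(1/45948) = 31609/15316 ≈ 2.0638)
K/27258 = (31609/15316)/27258 = (31609/15316)*(1/27258) = 31609/417483528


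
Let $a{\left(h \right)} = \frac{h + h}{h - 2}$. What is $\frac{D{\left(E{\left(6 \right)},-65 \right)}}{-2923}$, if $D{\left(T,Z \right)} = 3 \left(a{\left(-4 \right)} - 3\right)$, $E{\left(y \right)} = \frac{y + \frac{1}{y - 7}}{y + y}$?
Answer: $\frac{5}{2923} \approx 0.0017106$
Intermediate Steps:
$a{\left(h \right)} = \frac{2 h}{-2 + h}$
$E{\left(y \right)} = \frac{y + \frac{1}{-7 + y}}{2 y}$
$D{\left(T,Z \right)} = -5$ ($D{\left(T,Z \right)} = 3 \left(2 \left(-4\right) \frac{1}{-2 - 4} - 3\right) = 3 \left(2 \left(-4\right) \frac{1}{-6} - 3\right) = 3 \left(2 \left(-4\right) \left(- \frac{1}{6}\right) - 3\right) = 3 \left(\frac{4}{3} - 3\right) = 3 \left(- \frac{5}{3}\right) = -5$)
$\frac{D{\left(E{\left(6 \right)},-65 \right)}}{-2923} = - \frac{5}{-2923} = \left(-5\right) \left(- \frac{1}{2923}\right) = \frac{5}{2923}$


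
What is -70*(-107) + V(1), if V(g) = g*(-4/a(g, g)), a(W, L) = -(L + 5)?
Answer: 22472/3 ≈ 7490.7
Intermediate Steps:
a(W, L) = -5 - L (a(W, L) = -(5 + L) = -5 - L)
V(g) = -4*g/(-5 - g) (V(g) = g*(-4/(-5 - g)) = -4*g/(-5 - g))
-70*(-107) + V(1) = -70*(-107) + 4*1/(5 + 1) = 7490 + 4*1/6 = 7490 + 4*1*(⅙) = 7490 + ⅔ = 22472/3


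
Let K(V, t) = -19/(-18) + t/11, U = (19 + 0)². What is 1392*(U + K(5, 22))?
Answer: 1520296/3 ≈ 5.0677e+5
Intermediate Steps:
U = 361 (U = 19² = 361)
K(V, t) = 19/18 + t/11 (K(V, t) = -19*(-1/18) + t*(1/11) = 19/18 + t/11)
1392*(U + K(5, 22)) = 1392*(361 + (19/18 + (1/11)*22)) = 1392*(361 + (19/18 + 2)) = 1392*(361 + 55/18) = 1392*(6553/18) = 1520296/3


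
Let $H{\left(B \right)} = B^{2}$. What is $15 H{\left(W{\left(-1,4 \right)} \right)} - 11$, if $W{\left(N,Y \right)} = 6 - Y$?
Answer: $49$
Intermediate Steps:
$15 H{\left(W{\left(-1,4 \right)} \right)} - 11 = 15 \left(6 - 4\right)^{2} - 11 = 15 \cdot 2^{2} - 11 = 15 \cdot 4 - 11 = 60 - 11 = 49$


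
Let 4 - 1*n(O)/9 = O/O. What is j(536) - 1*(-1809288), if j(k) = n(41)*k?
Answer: 1823760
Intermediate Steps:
n(O) = 27 (n(O) = 36 - 9*O/O = 36 - 9*1 = 36 - 9 = 27)
j(k) = 27*k
j(536) - 1*(-1809288) = 27*536 - 1*(-1809288) = 14472 + 1809288 = 1823760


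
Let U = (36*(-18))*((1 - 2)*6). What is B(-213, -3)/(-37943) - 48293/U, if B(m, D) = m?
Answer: -1831553155/147522384 ≈ -12.415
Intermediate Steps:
U = 3888 (U = -(-648)*6 = -648*(-6) = 3888)
B(-213, -3)/(-37943) - 48293/U = -213/(-37943) - 48293/3888 = -213*(-1/37943) - 48293*1/3888 = 213/37943 - 48293/3888 = -1831553155/147522384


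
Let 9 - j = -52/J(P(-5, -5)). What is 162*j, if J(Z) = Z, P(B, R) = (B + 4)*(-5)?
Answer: 15714/5 ≈ 3142.8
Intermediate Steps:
P(B, R) = -20 - 5*B (P(B, R) = (4 + B)*(-5) = -20 - 5*B)
j = 97/5 (j = 9 - (-52)/(-20 - 5*(-5)) = 9 - (-52)/(-20 + 25) = 9 - (-52)/5 = 9 - 1*(-52/5) = 9 + 52/5 = 97/5 ≈ 19.400)
162*j = 162*(97/5) = 15714/5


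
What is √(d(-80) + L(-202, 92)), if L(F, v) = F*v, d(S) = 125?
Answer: 3*I*√2051 ≈ 135.86*I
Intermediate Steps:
√(d(-80) + L(-202, 92)) = √(125 - 202*92) = √(125 - 18584) = √(-18459) = 3*I*√2051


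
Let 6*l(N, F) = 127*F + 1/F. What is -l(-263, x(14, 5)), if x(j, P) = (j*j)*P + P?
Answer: -61609288/2955 ≈ -20849.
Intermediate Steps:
x(j, P) = P + P*j² (x(j, P) = j²*P + P = P*j² + P = P + P*j²)
l(N, F) = 1/(6*F) + 127*F/6 (l(N, F) = (127*F + 1/F)/6 = (1/F + 127*F)/6 = 1/(6*F) + 127*F/6)
-l(-263, x(14, 5)) = -(1 + 127*(5*(1 + 14²))²)/(6*(5*(1 + 14²))) = -(1 + 127*(5*(1 + 196))²)/(6*(5*(1 + 196))) = -(1 + 127*(5*197)²)/(6*(5*197)) = -(1 + 127*985²)/(6*985) = -(1 + 127*970225)/(6*985) = -(1 + 123218575)/(6*985) = -123218576/(6*985) = -1*61609288/2955 = -61609288/2955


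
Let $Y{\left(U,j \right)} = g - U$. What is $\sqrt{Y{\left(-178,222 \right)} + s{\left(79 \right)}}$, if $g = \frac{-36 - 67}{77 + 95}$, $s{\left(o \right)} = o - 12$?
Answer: $\frac{\sqrt{1807591}}{86} \approx 15.633$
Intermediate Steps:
$s{\left(o \right)} = -12 + o$
$g = - \frac{103}{172} \approx -0.59884$
$Y{\left(U,j \right)} = - \frac{103}{172} - U$
$\sqrt{Y{\left(-178,222 \right)} + s{\left(79 \right)}} = \sqrt{\left(- \frac{103}{172} - -178\right) + \left(-12 + 79\right)} = \sqrt{\left(- \frac{103}{172} + 178\right) + 67} = \sqrt{\frac{30513}{172} + 67} = \sqrt{\frac{42037}{172}} = \frac{\sqrt{1807591}}{86}$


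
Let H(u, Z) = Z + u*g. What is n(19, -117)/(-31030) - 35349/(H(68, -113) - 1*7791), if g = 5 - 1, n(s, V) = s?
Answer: 182789077/39470160 ≈ 4.6311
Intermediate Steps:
g = 4
H(u, Z) = Z + 4*u (H(u, Z) = Z + u*4 = Z + 4*u)
n(19, -117)/(-31030) - 35349/(H(68, -113) - 1*7791) = 19/(-31030) - 35349/((-113 + 4*68) - 1*7791) = 19*(-1/31030) - 35349/((-113 + 272) - 7791) = -19/31030 - 35349/(159 - 7791) = -19/31030 - 35349/(-7632) = -19/31030 - 35349*(-1/7632) = -19/31030 + 11783/2544 = 182789077/39470160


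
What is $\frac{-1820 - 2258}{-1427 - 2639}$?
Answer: $\frac{2039}{2033} \approx 1.003$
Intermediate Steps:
$\frac{-1820 - 2258}{-1427 - 2639} = - \frac{4078}{-4066} = \left(-4078\right) \left(- \frac{1}{4066}\right) = \frac{2039}{2033}$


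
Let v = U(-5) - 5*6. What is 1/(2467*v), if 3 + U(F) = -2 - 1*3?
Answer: -1/93746 ≈ -1.0667e-5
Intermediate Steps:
U(F) = -8 (U(F) = -3 + (-2 - 1*3) = -3 + (-2 - 3) = -3 - 5 = -8)
v = -38 (v = -8 - 5*6 = -8 - 30 = -38)
1/(2467*v) = 1/(2467*(-38)) = 1/(-93746) = -1/93746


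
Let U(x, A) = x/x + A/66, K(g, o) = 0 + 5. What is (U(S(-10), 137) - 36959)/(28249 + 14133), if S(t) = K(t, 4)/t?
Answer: -2439091/2797212 ≈ -0.87197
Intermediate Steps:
K(g, o) = 5
S(t) = 5/t
U(x, A) = 1 + A/66 (U(x, A) = 1 + A*(1/66) = 1 + A/66)
(U(S(-10), 137) - 36959)/(28249 + 14133) = ((1 + (1/66)*137) - 36959)/(28249 + 14133) = ((1 + 137/66) - 36959)/42382 = (203/66 - 36959)*(1/42382) = -2439091/66*1/42382 = -2439091/2797212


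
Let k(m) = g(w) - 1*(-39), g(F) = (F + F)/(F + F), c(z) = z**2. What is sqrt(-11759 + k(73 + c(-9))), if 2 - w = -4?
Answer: I*sqrt(11719) ≈ 108.25*I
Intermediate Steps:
w = 6 (w = 2 - 1*(-4) = 2 + 4 = 6)
g(F) = 1 (g(F) = (2*F)/((2*F)) = (2*F)*(1/(2*F)) = 1)
k(m) = 40 (k(m) = 1 - 1*(-39) = 1 + 39 = 40)
sqrt(-11759 + k(73 + c(-9))) = sqrt(-11759 + 40) = sqrt(-11719) = I*sqrt(11719)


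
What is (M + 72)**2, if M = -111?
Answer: 1521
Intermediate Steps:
(M + 72)**2 = (-111 + 72)**2 = (-39)**2 = 1521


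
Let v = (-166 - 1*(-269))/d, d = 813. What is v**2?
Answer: 10609/660969 ≈ 0.016051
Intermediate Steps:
v = 103/813 (v = (-166 - 1*(-269))/813 = (-166 + 269)*(1/813) = 103*(1/813) = 103/813 ≈ 0.12669)
v**2 = (103/813)**2 = 10609/660969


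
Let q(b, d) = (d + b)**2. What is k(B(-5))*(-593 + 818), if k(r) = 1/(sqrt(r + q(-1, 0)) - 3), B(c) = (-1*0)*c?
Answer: -225/2 ≈ -112.50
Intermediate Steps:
B(c) = 0 (B(c) = 0*c = 0)
q(b, d) = (b + d)**2
k(r) = 1/(-3 + sqrt(1 + r)) (k(r) = 1/(sqrt(r + (-1 + 0)**2) - 3) = 1/(sqrt(r + (-1)**2) - 3) = 1/(sqrt(r + 1) - 3) = 1/(sqrt(1 + r) - 3) = 1/(-3 + sqrt(1 + r)))
k(B(-5))*(-593 + 818) = (-593 + 818)/(-3 + sqrt(1 + 0)) = 225/(-3 + sqrt(1)) = 225/(-3 + 1) = 225/(-2) = -1/2*225 = -225/2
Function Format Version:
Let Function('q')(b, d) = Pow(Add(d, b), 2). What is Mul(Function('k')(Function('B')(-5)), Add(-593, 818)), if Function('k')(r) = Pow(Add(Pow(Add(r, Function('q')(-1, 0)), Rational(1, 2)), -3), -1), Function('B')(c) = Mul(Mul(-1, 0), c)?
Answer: Rational(-225, 2) ≈ -112.50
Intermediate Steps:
Function('B')(c) = 0 (Function('B')(c) = Mul(0, c) = 0)
Function('q')(b, d) = Pow(Add(b, d), 2)
Function('k')(r) = Pow(Add(-3, Pow(Add(1, r), Rational(1, 2))), -1) (Function('k')(r) = Pow(Add(Pow(Add(r, Pow(Add(-1, 0), 2)), Rational(1, 2)), -3), -1) = Pow(Add(Pow(Add(r, Pow(-1, 2)), Rational(1, 2)), -3), -1) = Pow(Add(Pow(Add(r, 1), Rational(1, 2)), -3), -1) = Pow(Add(Pow(Add(1, r), Rational(1, 2)), -3), -1) = Pow(Add(-3, Pow(Add(1, r), Rational(1, 2))), -1))
Mul(Function('k')(Function('B')(-5)), Add(-593, 818)) = Mul(Pow(Add(-3, Pow(Add(1, 0), Rational(1, 2))), -1), Add(-593, 818)) = Mul(Pow(Add(-3, Pow(1, Rational(1, 2))), -1), 225) = Mul(Pow(Add(-3, 1), -1), 225) = Mul(Pow(-2, -1), 225) = Mul(Rational(-1, 2), 225) = Rational(-225, 2)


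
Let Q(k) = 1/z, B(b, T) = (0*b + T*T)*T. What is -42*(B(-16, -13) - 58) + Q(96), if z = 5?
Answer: 473551/5 ≈ 94710.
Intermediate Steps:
B(b, T) = T**3 (B(b, T) = (0 + T**2)*T = T**2*T = T**3)
Q(k) = 1/5
-42*(B(-16, -13) - 58) + Q(96) = -42*((-13)**3 - 58) + 1/5 = -42*(-2197 - 58) + 1/5 = -42*(-2255) + 1/5 = 94710 + 1/5 = 473551/5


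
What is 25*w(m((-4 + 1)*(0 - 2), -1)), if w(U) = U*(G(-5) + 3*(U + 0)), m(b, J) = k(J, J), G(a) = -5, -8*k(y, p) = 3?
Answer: 3675/64 ≈ 57.422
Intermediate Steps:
k(y, p) = -3/8 (k(y, p) = -⅛*3 = -3/8)
m(b, J) = -3/8
w(U) = U*(-5 + 3*U) (w(U) = U*(-5 + 3*(U + 0)) = U*(-5 + 3*U))
25*w(m((-4 + 1)*(0 - 2), -1)) = 25*(-3*(-5 + 3*(-3/8))/8) = 25*(-3*(-5 - 9/8)/8) = 25*(-3/8*(-49/8)) = 25*(147/64) = 3675/64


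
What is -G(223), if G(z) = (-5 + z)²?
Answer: -47524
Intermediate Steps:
-G(223) = -(-5 + 223)² = -1*218² = -1*47524 = -47524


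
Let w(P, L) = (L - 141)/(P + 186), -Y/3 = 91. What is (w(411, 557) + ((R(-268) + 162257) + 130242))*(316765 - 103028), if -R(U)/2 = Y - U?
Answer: 37324526605993/597 ≈ 6.2520e+10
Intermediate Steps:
Y = -273 (Y = -3*91 = -273)
w(P, L) = (-141 + L)/(186 + P)
R(U) = 546 + 2*U (R(U) = -2*(-273 - U) = 546 + 2*U)
(w(411, 557) + ((R(-268) + 162257) + 130242))*(316765 - 103028) = ((-141 + 557)/(186 + 411) + (((546 + 2*(-268)) + 162257) + 130242))*(316765 - 103028) = (416/597 + (((546 - 536) + 162257) + 130242))*213737 = ((1/597)*416 + ((10 + 162257) + 130242))*213737 = (416/597 + (162267 + 130242))*213737 = (416/597 + 292509)*213737 = (174628289/597)*213737 = 37324526605993/597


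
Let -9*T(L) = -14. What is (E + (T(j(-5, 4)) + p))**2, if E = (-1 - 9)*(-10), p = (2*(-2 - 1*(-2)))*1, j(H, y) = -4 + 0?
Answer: 835396/81 ≈ 10314.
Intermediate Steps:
j(H, y) = -4
p = 0 (p = (2*(-2 + 2))*1 = (2*0)*1 = 0*1 = 0)
T(L) = 14/9 (T(L) = -1/9*(-14) = 14/9)
E = 100 (E = -10*(-10) = 100)
(E + (T(j(-5, 4)) + p))**2 = (100 + (14/9 + 0))**2 = (100 + 14/9)**2 = (914/9)**2 = 835396/81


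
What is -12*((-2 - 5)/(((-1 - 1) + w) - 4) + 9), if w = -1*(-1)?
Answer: -624/5 ≈ -124.80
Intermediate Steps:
w = 1
-12*((-2 - 5)/(((-1 - 1) + w) - 4) + 9) = -12*((-2 - 5)/(((-1 - 1) + 1) - 4) + 9) = -12*(-7/((-2 + 1) - 4) + 9) = -12*(-7/(-1 - 4) + 9) = -12*(-7/(-5) + 9) = -12*(-7*(-1/5) + 9) = -12*(7/5 + 9) = -12*52/5 = -624/5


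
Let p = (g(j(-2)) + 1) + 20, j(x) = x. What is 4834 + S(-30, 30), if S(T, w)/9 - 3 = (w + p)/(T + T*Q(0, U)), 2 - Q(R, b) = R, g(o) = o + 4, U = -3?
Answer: 48557/10 ≈ 4855.7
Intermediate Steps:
g(o) = 4 + o
Q(R, b) = 2 - R
p = 23 (p = ((4 - 2) + 1) + 20 = (2 + 1) + 20 = 3 + 20 = 23)
S(T, w) = 27 + 3*(23 + w)/T (S(T, w) = 27 + 9*((w + 23)/(T + T*(2 - 1*0))) = 27 + 9*((23 + w)/(T + T*(2 + 0))) = 27 + 9*((23 + w)/(T + T*2)) = 27 + 9*((23 + w)/(T + 2*T)) = 27 + 9*((23 + w)/((3*T))) = 27 + 9*((23 + w)*(1/(3*T))) = 27 + 9*((23 + w)/(3*T)) = 27 + 3*(23 + w)/T)
4834 + S(-30, 30) = 4834 + 3*(23 + 30 + 9*(-30))/(-30) = 4834 + 3*(-1/30)*(23 + 30 - 270) = 4834 + 3*(-1/30)*(-217) = 4834 + 217/10 = 48557/10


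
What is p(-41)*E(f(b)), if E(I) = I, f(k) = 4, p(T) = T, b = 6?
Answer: -164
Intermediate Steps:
p(-41)*E(f(b)) = -41*4 = -164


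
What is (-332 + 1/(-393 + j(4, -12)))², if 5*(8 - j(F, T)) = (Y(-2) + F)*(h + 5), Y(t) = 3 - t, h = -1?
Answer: 423875217249/3845521 ≈ 1.1023e+5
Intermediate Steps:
j(F, T) = 4 - 4*F/5 (j(F, T) = 8 - ((3 - 1*(-2)) + F)*(-1 + 5)/5 = 8 - ((3 + 2) + F)*4/5 = 8 - (5 + F)*4/5 = 8 - (20 + 4*F)/5 = 8 + (-4 - 4*F/5) = 4 - 4*F/5)
(-332 + 1/(-393 + j(4, -12)))² = (-332 + 1/(-393 + (4 - ⅘*4)))² = (-332 + 1/(-393 + (4 - 16/5)))² = (-332 + 1/(-393 + ⅘))² = (-332 + 1/(-1961/5))² = (-332 - 5/1961)² = (-651057/1961)² = 423875217249/3845521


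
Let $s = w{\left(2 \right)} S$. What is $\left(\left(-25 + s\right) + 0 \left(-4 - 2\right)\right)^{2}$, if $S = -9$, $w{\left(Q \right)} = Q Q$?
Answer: $3721$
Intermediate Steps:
$w{\left(Q \right)} = Q^{2}$
$s = -36$ ($s = 2^{2} \left(-9\right) = 4 \left(-9\right) = -36$)
$\left(\left(-25 + s\right) + 0 \left(-4 - 2\right)\right)^{2} = \left(\left(-25 - 36\right) + 0 \left(-4 - 2\right)\right)^{2} = \left(-61 + 0 \left(-6\right)\right)^{2} = \left(-61 + 0\right)^{2} = \left(-61\right)^{2} = 3721$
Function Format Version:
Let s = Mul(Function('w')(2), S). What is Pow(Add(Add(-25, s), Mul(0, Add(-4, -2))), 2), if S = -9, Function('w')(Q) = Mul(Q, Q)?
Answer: 3721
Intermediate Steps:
Function('w')(Q) = Pow(Q, 2)
s = -36 (s = Mul(Pow(2, 2), -9) = Mul(4, -9) = -36)
Pow(Add(Add(-25, s), Mul(0, Add(-4, -2))), 2) = Pow(Add(Add(-25, -36), Mul(0, Add(-4, -2))), 2) = Pow(Add(-61, Mul(0, -6)), 2) = Pow(Add(-61, 0), 2) = Pow(-61, 2) = 3721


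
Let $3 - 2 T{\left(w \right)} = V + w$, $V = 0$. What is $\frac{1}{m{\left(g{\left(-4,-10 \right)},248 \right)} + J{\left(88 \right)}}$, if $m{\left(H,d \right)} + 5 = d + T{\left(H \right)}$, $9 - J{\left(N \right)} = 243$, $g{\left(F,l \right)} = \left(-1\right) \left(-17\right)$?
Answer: $\frac{1}{2} \approx 0.5$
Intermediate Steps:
$T{\left(w \right)} = \frac{3}{2} - \frac{w}{2}$ ($T{\left(w \right)} = \frac{3}{2} - \frac{0 + w}{2} = \frac{3}{2} - \frac{w}{2}$)
$g{\left(F,l \right)} = 17$
$J{\left(N \right)} = -234$ ($J{\left(N \right)} = 9 - 243 = -234$)
$m{\left(H,d \right)} = - \frac{7}{2} + d - \frac{H}{2}$ ($m{\left(H,d \right)} = -5 - \left(- \frac{3}{2} + \frac{H}{2} - d\right) = -5 + \left(\frac{3}{2} + d - \frac{H}{2}\right) = - \frac{7}{2} + d - \frac{H}{2}$)
$\frac{1}{m{\left(g{\left(-4,-10 \right)},248 \right)} + J{\left(88 \right)}} = \frac{1}{\left(- \frac{7}{2} + 248 - \frac{17}{2}\right) - 234} = \frac{1}{236 - 234} = \frac{1}{2}$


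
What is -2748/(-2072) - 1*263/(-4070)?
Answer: 19813/14245 ≈ 1.3909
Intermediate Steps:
-2748/(-2072) - 1*263/(-4070) = -2748*(-1/2072) - 263*(-1/4070) = 687/518 + 263/4070 = 19813/14245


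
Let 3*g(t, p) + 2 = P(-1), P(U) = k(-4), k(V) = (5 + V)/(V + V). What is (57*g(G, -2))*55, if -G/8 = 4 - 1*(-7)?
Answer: -17765/8 ≈ -2220.6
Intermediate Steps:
k(V) = (5 + V)/(2*V) (k(V) = (5 + V)/((2*V)) = (5 + V)*(1/(2*V)) = (5 + V)/(2*V))
G = -88 (G = -8*(4 - 1*(-7)) = -8*(4 + 7) = -8*11 = -88)
P(U) = -⅛ (P(U) = (½)*(5 - 4)/(-4) = (½)*(-¼)*1 = -⅛)
g(t, p) = -17/24 (g(t, p) = -⅔ + (⅓)*(-⅛) = -⅔ - 1/24 = -17/24)
(57*g(G, -2))*55 = (57*(-17/24))*55 = -323/8*55 = -17765/8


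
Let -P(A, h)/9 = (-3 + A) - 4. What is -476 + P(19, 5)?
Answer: -584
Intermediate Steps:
P(A, h) = 63 - 9*A (P(A, h) = -9*((-3 + A) - 4) = -9*(-7 + A) = 63 - 9*A)
-476 + P(19, 5) = -476 + (63 - 9*19) = -476 + (63 - 171) = -476 - 108 = -584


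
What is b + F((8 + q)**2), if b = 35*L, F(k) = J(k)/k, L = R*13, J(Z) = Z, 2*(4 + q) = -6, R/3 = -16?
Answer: -21839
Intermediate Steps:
R = -48 (R = 3*(-16) = -48)
q = -7 (q = -4 + (1/2)*(-6) = -4 - 3 = -7)
L = -624 (L = -48*13 = -624)
F(k) = 1 (F(k) = k/k = 1)
b = -21840 (b = 35*(-624) = -21840)
b + F((8 + q)**2) = -21840 + 1 = -21839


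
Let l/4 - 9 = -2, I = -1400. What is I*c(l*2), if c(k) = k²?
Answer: -4390400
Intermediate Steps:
l = 28 (l = 36 + 4*(-2) = 36 - 8 = 28)
I*c(l*2) = -1400*(28*2)² = -1400*56² = -1400*3136 = -4390400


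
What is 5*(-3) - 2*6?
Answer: -27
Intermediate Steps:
5*(-3) - 2*6 = -15 - 12 = -27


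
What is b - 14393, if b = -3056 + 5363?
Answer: -12086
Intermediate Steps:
b = 2307
b - 14393 = 2307 - 14393 = -12086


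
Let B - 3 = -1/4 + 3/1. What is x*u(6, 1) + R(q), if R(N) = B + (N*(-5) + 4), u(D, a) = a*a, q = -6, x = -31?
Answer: 35/4 ≈ 8.7500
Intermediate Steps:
u(D, a) = a²
B = 23/4 (B = 3 + (-1/4 + 3/1) = 3 + (-1*¼ + 3*1) = 3 + (-¼ + 3) = 3 + 11/4 = 23/4 ≈ 5.7500)
R(N) = 39/4 - 5*N (R(N) = 23/4 + (N*(-5) + 4) = 23/4 + (-5*N + 4) = 23/4 + (4 - 5*N) = 39/4 - 5*N)
x*u(6, 1) + R(q) = -31*1² + (39/4 - 5*(-6)) = -31*1 + (39/4 + 30) = -31 + 159/4 = 35/4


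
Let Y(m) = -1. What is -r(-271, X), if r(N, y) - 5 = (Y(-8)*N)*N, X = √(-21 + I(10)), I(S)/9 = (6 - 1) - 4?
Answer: 73436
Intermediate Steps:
I(S) = 9 (I(S) = 9*((6 - 1) - 4) = 9*(5 - 4) = 9*1 = 9)
X = 2*I*√3 (X = √(-21 + 9) = √(-12) = 2*I*√3 ≈ 3.4641*I)
r(N, y) = 5 - N² (r(N, y) = 5 + (-N)*N = 5 - N²)
-r(-271, X) = -(5 - 1*(-271)²) = -(5 - 1*73441) = -(5 - 73441) = -1*(-73436) = 73436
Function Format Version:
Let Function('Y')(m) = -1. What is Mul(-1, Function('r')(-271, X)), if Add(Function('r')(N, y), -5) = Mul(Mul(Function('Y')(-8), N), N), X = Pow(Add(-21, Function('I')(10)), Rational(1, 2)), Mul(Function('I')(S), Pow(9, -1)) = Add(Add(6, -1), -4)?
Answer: 73436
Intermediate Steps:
Function('I')(S) = 9 (Function('I')(S) = Mul(9, Add(Add(6, -1), -4)) = Mul(9, Add(5, -4)) = Mul(9, 1) = 9)
X = Mul(2, I, Pow(3, Rational(1, 2))) (X = Pow(Add(-21, 9), Rational(1, 2)) = Pow(-12, Rational(1, 2)) = Mul(2, I, Pow(3, Rational(1, 2))) ≈ Mul(3.4641, I))
Function('r')(N, y) = Add(5, Mul(-1, Pow(N, 2))) (Function('r')(N, y) = Add(5, Mul(Mul(-1, N), N)) = Add(5, Mul(-1, Pow(N, 2))))
Mul(-1, Function('r')(-271, X)) = Mul(-1, Add(5, Mul(-1, Pow(-271, 2)))) = Mul(-1, Add(5, Mul(-1, 73441))) = Mul(-1, Add(5, -73441)) = Mul(-1, -73436) = 73436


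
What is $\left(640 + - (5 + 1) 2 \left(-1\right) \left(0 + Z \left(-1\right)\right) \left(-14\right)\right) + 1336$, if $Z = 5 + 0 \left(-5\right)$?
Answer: $2816$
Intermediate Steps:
$Z = 5$ ($Z = 5 + 0 = 5$)
$\left(640 + - (5 + 1) 2 \left(-1\right) \left(0 + Z \left(-1\right)\right) \left(-14\right)\right) + 1336 = \left(640 + - (5 + 1) 2 \left(-1\right) \left(0 + 5 \left(-1\right)\right) \left(-14\right)\right) + 1336 = \left(640 + \left(-1\right) 6 \cdot 2 \left(-1\right) \left(0 - 5\right) \left(-14\right)\right) + 1336 = \left(640 + \left(-6\right) 2 \left(-1\right) \left(-5\right) \left(-14\right)\right) + 1336 = \left(640 + \left(-12\right) \left(-1\right) \left(-5\right) \left(-14\right)\right) + 1336 = \left(640 + 12 \left(-5\right) \left(-14\right)\right) + 1336 = \left(640 - -840\right) + 1336 = \left(640 + 840\right) + 1336 = 1480 + 1336 = 2816$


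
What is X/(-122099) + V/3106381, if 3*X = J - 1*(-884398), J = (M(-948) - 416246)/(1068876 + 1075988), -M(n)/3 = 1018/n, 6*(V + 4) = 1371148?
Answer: -902653309884426971221/385607018434930488384 ≈ -2.3409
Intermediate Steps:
V = 685562/3 (V = -4 + (⅙)*1371148 = -4 + 685574/3 = 685562/3 ≈ 2.2852e+5)
M(n) = -3054/n
J = -65766359/338888512 (J = (-3054/(-948) - 416246)/(1068876 + 1075988) = (-3054*(-1/948) - 416246)/2144864 = (509/158 - 416246)*(1/2144864) = -65766359/158*1/2144864 = -65766359/338888512 ≈ -0.19406)
X = 299712256469417/1016665536 (X = (-65766359/338888512 - 1*(-884398))/3 = (-65766359/338888512 + 884398)/3 = (⅓)*(299712256469417/338888512) = 299712256469417/1016665536 ≈ 2.9480e+5)
X/(-122099) + V/3106381 = (299712256469417/1016665536)/(-122099) + (685562/3)/3106381 = (299712256469417/1016665536)*(-1/122099) + (685562/3)*(1/3106381) = -299712256469417/124133845280064 + 685562/9319143 = -902653309884426971221/385607018434930488384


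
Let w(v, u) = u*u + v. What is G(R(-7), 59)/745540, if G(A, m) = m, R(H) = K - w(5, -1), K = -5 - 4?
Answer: 59/745540 ≈ 7.9137e-5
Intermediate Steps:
w(v, u) = v + u**2 (w(v, u) = u**2 + v = v + u**2)
K = -9
R(H) = -15 (R(H) = -9 - (5 + (-1)**2) = -9 - (5 + 1) = -9 - 1*6 = -9 - 6 = -15)
G(R(-7), 59)/745540 = 59/745540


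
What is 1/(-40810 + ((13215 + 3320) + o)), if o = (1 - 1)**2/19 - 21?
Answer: -1/24296 ≈ -4.1159e-5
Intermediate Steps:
o = -21 (o = (1/19)*0**2 - 21 = (1/19)*0 - 21 = 0 - 21 = -21)
1/(-40810 + ((13215 + 3320) + o)) = 1/(-40810 + ((13215 + 3320) - 21)) = 1/(-40810 + (16535 - 21)) = 1/(-40810 + 16514) = 1/(-24296) = -1/24296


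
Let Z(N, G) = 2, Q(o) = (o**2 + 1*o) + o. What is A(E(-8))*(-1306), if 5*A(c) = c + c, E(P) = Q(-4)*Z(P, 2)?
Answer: -41792/5 ≈ -8358.4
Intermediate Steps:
Q(o) = o**2 + 2*o (Q(o) = (o**2 + o) + o = (o + o**2) + o = o**2 + 2*o)
E(P) = 16 (E(P) = -4*(2 - 4)*2 = -4*(-2)*2 = 8*2 = 16)
A(c) = 2*c/5 (A(c) = (c + c)/5 = (2*c)/5 = 2*c/5)
A(E(-8))*(-1306) = ((2/5)*16)*(-1306) = (32/5)*(-1306) = -41792/5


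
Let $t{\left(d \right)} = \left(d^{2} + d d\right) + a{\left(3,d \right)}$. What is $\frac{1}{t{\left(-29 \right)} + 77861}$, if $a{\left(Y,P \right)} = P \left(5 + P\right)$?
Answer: $\frac{1}{80239} \approx 1.2463 \cdot 10^{-5}$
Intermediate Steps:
$t{\left(d \right)} = 2 d^{2} + d \left(5 + d\right)$ ($t{\left(d \right)} = \left(d^{2} + d d\right) + d \left(5 + d\right) = \left(d^{2} + d^{2}\right) + d \left(5 + d\right) = 2 d^{2} + d \left(5 + d\right)$)
$\frac{1}{t{\left(-29 \right)} + 77861} = \frac{1}{- 29 \left(5 + 3 \left(-29\right)\right) + 77861} = \frac{1}{- 29 \left(5 - 87\right) + 77861} = \frac{1}{\left(-29\right) \left(-82\right) + 77861} = \frac{1}{2378 + 77861} = \frac{1}{80239}$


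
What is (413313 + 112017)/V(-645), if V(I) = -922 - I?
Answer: -525330/277 ≈ -1896.5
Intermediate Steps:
(413313 + 112017)/V(-645) = (413313 + 112017)/(-922 - 1*(-645)) = 525330/(-922 + 645) = 525330/(-277) = 525330*(-1/277) = -525330/277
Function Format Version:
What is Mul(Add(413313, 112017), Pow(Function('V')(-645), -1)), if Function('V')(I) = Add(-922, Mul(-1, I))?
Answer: Rational(-525330, 277) ≈ -1896.5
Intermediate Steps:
Mul(Add(413313, 112017), Pow(Function('V')(-645), -1)) = Mul(Add(413313, 112017), Pow(Add(-922, Mul(-1, -645)), -1)) = Mul(525330, Pow(Add(-922, 645), -1)) = Mul(525330, Pow(-277, -1)) = Mul(525330, Rational(-1, 277)) = Rational(-525330, 277)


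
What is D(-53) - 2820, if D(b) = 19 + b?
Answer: -2854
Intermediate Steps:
D(-53) - 2820 = (19 - 53) - 2820 = -34 - 2820 = -2854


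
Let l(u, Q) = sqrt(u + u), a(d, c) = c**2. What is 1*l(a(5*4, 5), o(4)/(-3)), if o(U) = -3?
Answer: 5*sqrt(2) ≈ 7.0711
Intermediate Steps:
l(u, Q) = sqrt(2)*sqrt(u) (l(u, Q) = sqrt(2*u) = sqrt(2)*sqrt(u))
1*l(a(5*4, 5), o(4)/(-3)) = 1*(sqrt(2)*sqrt(5**2)) = 1*(sqrt(2)*sqrt(25)) = 1*(sqrt(2)*5) = 1*(5*sqrt(2)) = 5*sqrt(2)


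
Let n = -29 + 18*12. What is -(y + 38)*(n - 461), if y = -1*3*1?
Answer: 9590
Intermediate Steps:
n = 187 (n = -29 + 216 = 187)
y = -3 (y = -3*1 = -3)
-(y + 38)*(n - 461) = -(-3 + 38)*(187 - 461) = -35*(-274) = -1*(-9590) = 9590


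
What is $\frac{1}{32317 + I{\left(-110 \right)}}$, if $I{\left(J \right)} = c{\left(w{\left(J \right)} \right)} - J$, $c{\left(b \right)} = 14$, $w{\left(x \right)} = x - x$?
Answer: $\frac{1}{32441} \approx 3.0825 \cdot 10^{-5}$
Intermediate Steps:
$w{\left(x \right)} = 0$
$I{\left(J \right)} = 14 - J$
$\frac{1}{32317 + I{\left(-110 \right)}} = \frac{1}{32317 + \left(14 - -110\right)} = \frac{1}{32317 + \left(14 + 110\right)} = \frac{1}{32317 + 124} = \frac{1}{32441}$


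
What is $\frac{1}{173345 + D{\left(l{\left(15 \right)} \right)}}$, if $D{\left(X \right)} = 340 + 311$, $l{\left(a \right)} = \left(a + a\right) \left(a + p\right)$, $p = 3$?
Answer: $\frac{1}{173996} \approx 5.7473 \cdot 10^{-6}$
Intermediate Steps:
$l{\left(a \right)} = 2 a \left(3 + a\right)$ ($l{\left(a \right)} = \left(a + a\right) \left(a + 3\right) = 2 a \left(3 + a\right)$)
$D{\left(X \right)} = 651$
$\frac{1}{173345 + D{\left(l{\left(15 \right)} \right)}} = \frac{1}{173345 + 651} = \frac{1}{173996}$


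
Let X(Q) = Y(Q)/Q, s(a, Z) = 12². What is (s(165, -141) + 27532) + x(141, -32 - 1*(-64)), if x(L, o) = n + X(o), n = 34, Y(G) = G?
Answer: 27711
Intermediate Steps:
s(a, Z) = 144
X(Q) = 1 (X(Q) = Q/Q = 1)
x(L, o) = 35 (x(L, o) = 34 + 1 = 35)
(s(165, -141) + 27532) + x(141, -32 - 1*(-64)) = (144 + 27532) + 35 = 27676 + 35 = 27711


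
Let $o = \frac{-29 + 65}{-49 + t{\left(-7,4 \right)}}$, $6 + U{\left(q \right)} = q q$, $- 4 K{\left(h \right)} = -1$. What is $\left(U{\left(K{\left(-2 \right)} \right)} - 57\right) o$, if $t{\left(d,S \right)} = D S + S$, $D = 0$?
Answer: $\frac{1007}{20} \approx 50.35$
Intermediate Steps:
$K{\left(h \right)} = \frac{1}{4}$ ($K{\left(h \right)} = \left(- \frac{1}{4}\right) \left(-1\right) = \frac{1}{4}$)
$t{\left(d,S \right)} = S$ ($t{\left(d,S \right)} = 0 S + S = 0 + S = S$)
$U{\left(q \right)} = -6 + q^{2}$ ($U{\left(q \right)} = -6 + q q = -6 + q^{2}$)
$o = - \frac{4}{5}$ ($o = \frac{-29 + 65}{-49 + 4} = \frac{36}{-45} = 36 \left(- \frac{1}{45}\right) = - \frac{4}{5} \approx -0.8$)
$\left(U{\left(K{\left(-2 \right)} \right)} - 57\right) o = \left(\left(-6 + \left(\frac{1}{4}\right)^{2}\right) - 57\right) \left(- \frac{4}{5}\right) = \left(\left(-6 + \frac{1}{16}\right) - 57\right) \left(- \frac{4}{5}\right) = \left(- \frac{95}{16} - 57\right) \left(- \frac{4}{5}\right) = \left(- \frac{1007}{16}\right) \left(- \frac{4}{5}\right) = \frac{1007}{20}$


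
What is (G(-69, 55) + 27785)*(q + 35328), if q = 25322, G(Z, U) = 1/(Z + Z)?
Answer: 116276026925/69 ≈ 1.6852e+9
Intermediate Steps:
G(Z, U) = 1/(2*Z)
(G(-69, 55) + 27785)*(q + 35328) = ((½)/(-69) + 27785)*(25322 + 35328) = ((½)*(-1/69) + 27785)*60650 = (-1/138 + 27785)*60650 = (3834329/138)*60650 = 116276026925/69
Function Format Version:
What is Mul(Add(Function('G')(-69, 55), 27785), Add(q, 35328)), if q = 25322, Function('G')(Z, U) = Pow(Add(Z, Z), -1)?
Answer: Rational(116276026925, 69) ≈ 1.6852e+9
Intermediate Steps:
Function('G')(Z, U) = Mul(Rational(1, 2), Pow(Z, -1)) (Function('G')(Z, U) = Pow(Mul(2, Z), -1) = Mul(Rational(1, 2), Pow(Z, -1)))
Mul(Add(Function('G')(-69, 55), 27785), Add(q, 35328)) = Mul(Add(Mul(Rational(1, 2), Pow(-69, -1)), 27785), Add(25322, 35328)) = Mul(Add(Mul(Rational(1, 2), Rational(-1, 69)), 27785), 60650) = Mul(Add(Rational(-1, 138), 27785), 60650) = Mul(Rational(3834329, 138), 60650) = Rational(116276026925, 69)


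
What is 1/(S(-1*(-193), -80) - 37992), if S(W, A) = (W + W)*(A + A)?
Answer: -1/99752 ≈ -1.0025e-5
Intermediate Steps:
S(W, A) = 4*A*W (S(W, A) = (2*W)*(2*A) = 4*A*W)
1/(S(-1*(-193), -80) - 37992) = 1/(4*(-80)*(-1*(-193)) - 37992) = 1/(4*(-80)*193 - 37992) = 1/(-61760 - 37992) = 1/(-99752) = -1/99752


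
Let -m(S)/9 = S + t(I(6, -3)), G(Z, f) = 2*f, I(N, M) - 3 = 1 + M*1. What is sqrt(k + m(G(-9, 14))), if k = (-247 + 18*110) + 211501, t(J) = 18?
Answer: 2*sqrt(53205) ≈ 461.32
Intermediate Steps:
I(N, M) = 4 + M (I(N, M) = 3 + (1 + M*1) = 3 + (1 + M) = 4 + M)
k = 213234 (k = (-247 + 1980) + 211501 = 1733 + 211501 = 213234)
m(S) = -162 - 9*S (m(S) = -9*(S + 18) = -9*(18 + S) = -162 - 9*S)
sqrt(k + m(G(-9, 14))) = sqrt(213234 + (-162 - 18*14)) = sqrt(213234 + (-162 - 9*28)) = sqrt(213234 + (-162 - 252)) = sqrt(213234 - 414) = sqrt(212820) = 2*sqrt(53205)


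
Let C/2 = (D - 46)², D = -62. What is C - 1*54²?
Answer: 20412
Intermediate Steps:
C = 23328 (C = 2*(-62 - 46)² = 2*(-108)² = 2*11664 = 23328)
C - 1*54² = 23328 - 1*54² = 23328 - 1*2916 = 23328 - 2916 = 20412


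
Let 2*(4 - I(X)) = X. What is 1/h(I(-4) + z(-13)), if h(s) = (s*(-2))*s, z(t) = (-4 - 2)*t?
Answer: -1/14112 ≈ -7.0862e-5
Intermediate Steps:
z(t) = -6*t
I(X) = 4 - X/2
h(s) = -2*s**2 (h(s) = (-2*s)*s = -2*s**2)
1/h(I(-4) + z(-13)) = 1/(-2*((4 - 1/2*(-4)) - 6*(-13))**2) = 1/(-2*((4 + 2) + 78)**2) = 1/(-2*(6 + 78)**2) = 1/(-2*84**2) = 1/(-2*7056) = 1/(-14112) = -1/14112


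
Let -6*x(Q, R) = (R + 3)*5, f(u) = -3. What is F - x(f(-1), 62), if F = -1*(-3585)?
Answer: 21835/6 ≈ 3639.2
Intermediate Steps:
x(Q, R) = -5/2 - 5*R/6 (x(Q, R) = -(R + 3)*5/6 = -(3 + R)*5/6 = -(15 + 5*R)/6 = -5/2 - 5*R/6)
F = 3585
F - x(f(-1), 62) = 3585 - (-5/2 - 5/6*62) = 3585 - (-5/2 - 155/3) = 3585 - 1*(-325/6) = 3585 + 325/6 = 21835/6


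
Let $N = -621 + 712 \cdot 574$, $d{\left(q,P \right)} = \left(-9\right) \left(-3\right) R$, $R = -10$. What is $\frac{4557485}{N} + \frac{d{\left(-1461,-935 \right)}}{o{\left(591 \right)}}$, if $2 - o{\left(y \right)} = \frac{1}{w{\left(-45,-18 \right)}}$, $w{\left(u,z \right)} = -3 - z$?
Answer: $- \frac{1520504285}{11833943} \approx -128.49$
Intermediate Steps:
$d{\left(q,P \right)} = -270$ ($d{\left(q,P \right)} = \left(-9\right) \left(-3\right) \left(-10\right) = 27 \left(-10\right) = -270$)
$o{\left(y \right)} = \frac{29}{15}$ ($o{\left(y \right)} = 2 - \frac{1}{-3 - -18} = 2 - \frac{1}{-3 + 18} = 2 - \frac{1}{15} = \frac{29}{15}$)
$N = 408067$ ($N = -621 + 408688 = 408067$)
$\frac{4557485}{N} + \frac{d{\left(-1461,-935 \right)}}{o{\left(591 \right)}} = \frac{4557485}{408067} - \frac{270}{\frac{29}{15}} = 4557485 \cdot \frac{1}{408067} - \frac{4050}{29} = \frac{4557485}{408067} - \frac{4050}{29} = - \frac{1520504285}{11833943}$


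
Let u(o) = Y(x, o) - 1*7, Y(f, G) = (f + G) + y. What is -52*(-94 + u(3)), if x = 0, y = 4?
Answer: 4888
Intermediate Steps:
Y(f, G) = 4 + G + f (Y(f, G) = (f + G) + 4 = (G + f) + 4 = 4 + G + f)
u(o) = -3 + o (u(o) = (4 + o + 0) - 1*7 = (4 + o) - 7 = -3 + o)
-52*(-94 + u(3)) = -52*(-94 + (-3 + 3)) = -52*(-94 + 0) = -52*(-94) = 4888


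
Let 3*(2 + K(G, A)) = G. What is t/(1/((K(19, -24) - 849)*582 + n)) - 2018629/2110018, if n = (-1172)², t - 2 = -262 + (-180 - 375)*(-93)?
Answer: 95572197090268691/2110018 ≈ 4.5294e+10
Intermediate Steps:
t = 51355 (t = 2 + (-262 + (-180 - 375)*(-93)) = 2 + (-262 - 555*(-93)) = 2 + (-262 + 51615) = 2 + 51353 = 51355)
K(G, A) = -2 + G/3
n = 1373584
t/(1/((K(19, -24) - 849)*582 + n)) - 2018629/2110018 = 51355/(1/(((-2 + (⅓)*19) - 849)*582 + 1373584)) - 2018629/2110018 = 51355/(1/(((-2 + 19/3) - 849)*582 + 1373584)) - 2018629*1/2110018 = 51355/(1/((13/3 - 849)*582 + 1373584)) - 2018629/2110018 = 51355/(1/(-2534/3*582 + 1373584)) - 2018629/2110018 = 51355/(1/(-491596 + 1373584)) - 2018629/2110018 = 51355/(1/881988) - 2018629/2110018 = 51355*881988 - 2018629/2110018 = 45294493740 - 2018629/2110018 = 95572197090268691/2110018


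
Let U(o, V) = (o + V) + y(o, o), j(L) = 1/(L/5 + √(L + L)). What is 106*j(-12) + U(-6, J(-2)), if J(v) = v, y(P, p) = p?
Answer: -699/31 - 1325*I*√6/186 ≈ -22.548 - 17.449*I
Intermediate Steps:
j(L) = 1/(L/5 + √2*√L) (j(L) = 1/(L*(⅕) + √(2*L)) = 1/(L/5 + √2*√L))
U(o, V) = V + 2*o (U(o, V) = (o + V) + o = (V + o) + o = V + 2*o)
106*j(-12) + U(-6, J(-2)) = 106*(5/(-12 + 5*√2*√(-12))) + (-2 + 2*(-6)) = 106*(5/(-12 + 5*√2*(2*I*√3))) + (-2 - 12) = 106*(5/(-12 + 10*I*√6)) - 14 = 530/(-12 + 10*I*√6) - 14 = -14 + 530/(-12 + 10*I*√6)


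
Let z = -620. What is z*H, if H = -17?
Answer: 10540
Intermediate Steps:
z*H = -620*(-17) = 10540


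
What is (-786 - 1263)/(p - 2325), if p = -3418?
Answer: 2049/5743 ≈ 0.35678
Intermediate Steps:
(-786 - 1263)/(p - 2325) = (-786 - 1263)/(-3418 - 2325) = -2049/(-5743) = -2049*(-1/5743) = 2049/5743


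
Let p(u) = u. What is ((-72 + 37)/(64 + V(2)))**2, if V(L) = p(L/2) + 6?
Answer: 1225/5041 ≈ 0.24301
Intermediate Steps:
V(L) = 6 + L/2 (V(L) = L/2 + 6 = 6 + L/2)
((-72 + 37)/(64 + V(2)))**2 = ((-72 + 37)/(64 + (6 + (1/2)*2)))**2 = (-35/(64 + (6 + 1)))**2 = (-35/(64 + 7))**2 = (-35/71)**2 = 1225/5041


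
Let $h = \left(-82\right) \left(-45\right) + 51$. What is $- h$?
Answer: $-3741$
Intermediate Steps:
$h = 3741$ ($h = 3690 + 51 = 3741$)
$- h = \left(-1\right) 3741 = -3741$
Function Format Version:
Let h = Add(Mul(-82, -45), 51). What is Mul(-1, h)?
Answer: -3741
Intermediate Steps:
h = 3741 (h = Add(3690, 51) = 3741)
Mul(-1, h) = Mul(-1, 3741) = -3741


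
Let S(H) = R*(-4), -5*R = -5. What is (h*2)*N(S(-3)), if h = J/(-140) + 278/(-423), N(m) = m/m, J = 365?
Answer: -38663/5922 ≈ -6.5287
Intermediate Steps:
R = 1 (R = -⅕*(-5) = 1)
S(H) = -4 (S(H) = 1*(-4) = -4)
N(m) = 1
h = -38663/11844 (h = 365/(-140) + 278/(-423) = 365*(-1/140) + 278*(-1/423) = -73/28 - 278/423 = -38663/11844 ≈ -3.2644)
(h*2)*N(S(-3)) = -38663/11844*2*1 = -38663/5922*1 = -38663/5922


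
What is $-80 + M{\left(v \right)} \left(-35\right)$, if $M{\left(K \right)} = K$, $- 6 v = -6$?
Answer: $-115$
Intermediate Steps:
$v = 1$ ($v = \left(- \frac{1}{6}\right) \left(-6\right) = 1$)
$-80 + M{\left(v \right)} \left(-35\right) = -80 + 1 \left(-35\right) = -80 - 35 = -115$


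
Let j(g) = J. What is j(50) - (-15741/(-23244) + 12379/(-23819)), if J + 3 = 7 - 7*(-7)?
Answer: 9752063635/184549612 ≈ 52.843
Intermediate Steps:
J = 53 (J = -3 + (7 - 7*(-7)) = -3 + (7 + 49) = -3 + 56 = 53)
j(g) = 53
j(50) - (-15741/(-23244) + 12379/(-23819)) = 53 - (-15741/(-23244) + 12379/(-23819)) = 53 - (-15741*(-1/23244) + 12379*(-1/23819)) = 53 - (5247/7748 - 12379/23819) = 53 - 1*29065801/184549612 = 53 - 29065801/184549612 = 9752063635/184549612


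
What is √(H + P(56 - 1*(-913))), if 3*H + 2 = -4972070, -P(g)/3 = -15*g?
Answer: I*√14523771/3 ≈ 1270.3*I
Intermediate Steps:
P(g) = 45*g (P(g) = -(-45)*g = 45*g)
H = -4972072/3 (H = -⅔ + (⅓)*(-4972070) = -⅔ - 4972070/3 = -4972072/3 ≈ -1.6574e+6)
√(H + P(56 - 1*(-913))) = √(-4972072/3 + 45*(56 - 1*(-913))) = √(-4972072/3 + 45*(56 + 913)) = √(-4972072/3 + 45*969) = √(-4972072/3 + 43605) = √(-4841257/3) = I*√14523771/3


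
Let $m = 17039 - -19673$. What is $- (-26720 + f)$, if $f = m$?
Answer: $-9992$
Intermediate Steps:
$m = 36712$ ($m = 17039 + 19673 = 36712$)
$f = 36712$
$- (-26720 + f) = - (-26720 + 36712) = \left(-1\right) 9992 = -9992$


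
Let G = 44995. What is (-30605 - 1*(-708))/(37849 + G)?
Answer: -29897/82844 ≈ -0.36088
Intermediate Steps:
(-30605 - 1*(-708))/(37849 + G) = (-30605 - 1*(-708))/(37849 + 44995) = (-30605 + 708)/82844 = -29897*1/82844 = -29897/82844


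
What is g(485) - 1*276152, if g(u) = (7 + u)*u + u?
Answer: -37047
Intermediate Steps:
g(u) = u + u*(7 + u) (g(u) = u*(7 + u) + u = u + u*(7 + u))
g(485) - 1*276152 = 485*(8 + 485) - 1*276152 = 485*493 - 276152 = 239105 - 276152 = -37047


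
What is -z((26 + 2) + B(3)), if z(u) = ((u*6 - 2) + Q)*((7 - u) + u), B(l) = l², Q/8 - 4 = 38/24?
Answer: -5558/3 ≈ -1852.7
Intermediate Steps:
Q = 134/3 (Q = 32 + 8*(38/24) = 32 + 8*(38*(1/24)) = 32 + 8*(19/12) = 32 + 38/3 = 134/3 ≈ 44.667)
z(u) = 896/3 + 42*u (z(u) = ((u*6 - 2) + 134/3)*((7 - u) + u) = ((6*u - 2) + 134/3)*7 = ((-2 + 6*u) + 134/3)*7 = (128/3 + 6*u)*7 = 896/3 + 42*u)
-z((26 + 2) + B(3)) = -(896/3 + 42*((26 + 2) + 3²)) = -(896/3 + 42*(28 + 9)) = -(896/3 + 42*37) = -(896/3 + 1554) = -1*5558/3 = -5558/3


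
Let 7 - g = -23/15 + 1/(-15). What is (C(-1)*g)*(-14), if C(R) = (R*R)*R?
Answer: 602/5 ≈ 120.40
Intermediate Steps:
C(R) = R**3 (C(R) = R**2*R = R**3)
g = 43/5 (g = 7 - (-23/15 + 1/(-15)) = 7 - (-23*1/15 + 1*(-1/15)) = 7 - (-23/15 - 1/15) = 7 - 1*(-8/5) = 7 + 8/5 = 43/5 ≈ 8.6000)
(C(-1)*g)*(-14) = ((-1)**3*(43/5))*(-14) = -1*43/5*(-14) = -43/5*(-14) = 602/5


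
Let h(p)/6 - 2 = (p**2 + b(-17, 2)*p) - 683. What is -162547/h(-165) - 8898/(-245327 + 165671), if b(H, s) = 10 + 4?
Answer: -17342320/17235567 ≈ -1.0062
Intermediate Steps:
b(H, s) = 14
h(p) = -4086 + 6*p**2 + 84*p (h(p) = 12 + 6*((p**2 + 14*p) - 683) = 12 + 6*(-683 + p**2 + 14*p) = 12 + (-4098 + 6*p**2 + 84*p) = -4086 + 6*p**2 + 84*p)
-162547/h(-165) - 8898/(-245327 + 165671) = -162547/(-4086 + 6*(-165)**2 + 84*(-165)) - 8898/(-245327 + 165671) = -162547/(-4086 + 6*27225 - 13860) - 8898/(-79656) = -162547/(-4086 + 163350 - 13860) - 8898*(-1/79656) = -162547/145404 + 1483/13276 = -162547*1/145404 + 1483/13276 = -23221/20772 + 1483/13276 = -17342320/17235567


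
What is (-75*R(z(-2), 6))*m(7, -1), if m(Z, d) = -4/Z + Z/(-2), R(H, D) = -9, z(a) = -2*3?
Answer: -38475/14 ≈ -2748.2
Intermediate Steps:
z(a) = -6
m(Z, d) = -4/Z - Z/2 (m(Z, d) = -4/Z + Z*(-½) = -4/Z - Z/2)
(-75*R(z(-2), 6))*m(7, -1) = (-75*(-9))*(-4/7 - ½*7) = 675*(-4*⅐ - 7/2) = 675*(-4/7 - 7/2) = 675*(-57/14) = -38475/14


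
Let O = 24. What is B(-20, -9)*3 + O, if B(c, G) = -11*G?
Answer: 321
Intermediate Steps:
B(-20, -9)*3 + O = -11*(-9)*3 + 24 = 99*3 + 24 = 297 + 24 = 321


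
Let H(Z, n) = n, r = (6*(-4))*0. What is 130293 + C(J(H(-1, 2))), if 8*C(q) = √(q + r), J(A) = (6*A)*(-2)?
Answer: 130293 + I*√6/4 ≈ 1.3029e+5 + 0.61237*I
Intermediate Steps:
r = 0 (r = -24*0 = 0)
J(A) = -12*A
C(q) = √q/8 (C(q) = √(q + 0)/8 = √q/8)
130293 + C(J(H(-1, 2))) = 130293 + √(-12*2)/8 = 130293 + √(-24)/8 = 130293 + (2*I*√6)/8 = 130293 + I*√6/4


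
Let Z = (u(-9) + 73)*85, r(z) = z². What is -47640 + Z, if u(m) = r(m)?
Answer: -34550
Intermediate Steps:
u(m) = m²
Z = 13090 (Z = ((-9)² + 73)*85 = (81 + 73)*85 = 154*85 = 13090)
-47640 + Z = -47640 + 13090 = -34550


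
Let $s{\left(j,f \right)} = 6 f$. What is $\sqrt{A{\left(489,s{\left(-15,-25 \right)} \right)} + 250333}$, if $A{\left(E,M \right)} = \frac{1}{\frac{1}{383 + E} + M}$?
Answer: $\frac{\sqrt{4282791576200805}}{130799} \approx 500.33$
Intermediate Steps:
$A{\left(E,M \right)} = \frac{1}{M + \frac{1}{383 + E}}$
$\sqrt{A{\left(489,s{\left(-15,-25 \right)} \right)} + 250333} = \sqrt{\frac{383 + 489}{1 + 383 \cdot 6 \left(-25\right) + 489 \cdot 6 \left(-25\right)} + 250333} = \sqrt{\frac{1}{1 + 383 \left(-150\right) + 489 \left(-150\right)} 872 + 250333} = \sqrt{\frac{1}{1 - 57450 - 73350} \cdot 872 + 250333} = \sqrt{\frac{1}{-130799} \cdot 872 + 250333} = \sqrt{\left(- \frac{1}{130799}\right) 872 + 250333} = \sqrt{- \frac{872}{130799} + 250333} = \sqrt{\frac{32743305195}{130799}} = \frac{\sqrt{4282791576200805}}{130799}$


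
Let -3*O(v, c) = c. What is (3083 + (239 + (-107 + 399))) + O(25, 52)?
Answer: 10790/3 ≈ 3596.7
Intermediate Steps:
O(v, c) = -c/3
(3083 + (239 + (-107 + 399))) + O(25, 52) = (3083 + (239 + (-107 + 399))) - 1/3*52 = (3083 + (239 + 292)) - 52/3 = (3083 + 531) - 52/3 = 3614 - 52/3 = 10790/3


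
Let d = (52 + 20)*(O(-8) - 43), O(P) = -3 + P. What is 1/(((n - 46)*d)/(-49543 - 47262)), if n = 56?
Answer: 19361/7776 ≈ 2.4898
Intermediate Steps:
d = -3888 (d = (52 + 20)*((-3 - 8) - 43) = 72*(-11 - 43) = 72*(-54) = -3888)
1/(((n - 46)*d)/(-49543 - 47262)) = 1/(((56 - 46)*(-3888))/(-49543 - 47262)) = 1/((10*(-3888))/(-96805)) = 1/(-38880*(-1/96805)) = 1/(7776/19361) = 19361/7776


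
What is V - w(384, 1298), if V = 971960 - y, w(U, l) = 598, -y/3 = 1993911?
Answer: 6953095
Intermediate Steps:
y = -5981733 (y = -3*1993911 = -5981733)
V = 6953693 (V = 971960 - 1*(-5981733) = 971960 + 5981733 = 6953693)
V - w(384, 1298) = 6953693 - 1*598 = 6953693 - 598 = 6953095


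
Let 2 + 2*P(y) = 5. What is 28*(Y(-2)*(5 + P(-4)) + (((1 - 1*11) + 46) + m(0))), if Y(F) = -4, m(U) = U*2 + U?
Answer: 280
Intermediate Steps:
m(U) = 3*U (m(U) = 2*U + U = 3*U)
P(y) = 3/2 (P(y) = -1 + (1/2)*5 = -1 + 5/2 = 3/2)
28*(Y(-2)*(5 + P(-4)) + (((1 - 1*11) + 46) + m(0))) = 28*(-4*(5 + 3/2) + (((1 - 1*11) + 46) + 3*0)) = 28*(-4*13/2 + (((1 - 11) + 46) + 0)) = 28*(-26 + ((-10 + 46) + 0)) = 28*(-26 + (36 + 0)) = 28*(-26 + 36) = 28*10 = 280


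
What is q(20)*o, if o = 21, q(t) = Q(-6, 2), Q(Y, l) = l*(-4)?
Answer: -168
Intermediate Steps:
Q(Y, l) = -4*l
q(t) = -8 (q(t) = -4*2 = -8)
q(20)*o = -8*21 = -168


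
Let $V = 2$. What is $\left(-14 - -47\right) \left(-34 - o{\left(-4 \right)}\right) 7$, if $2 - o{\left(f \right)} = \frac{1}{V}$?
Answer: $- \frac{16401}{2} \approx -8200.5$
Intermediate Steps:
$o{\left(f \right)} = \frac{3}{2}$ ($o{\left(f \right)} = 2 - \frac{1}{2} = \frac{3}{2}$)
$\left(-14 - -47\right) \left(-34 - o{\left(-4 \right)}\right) 7 = \left(-14 - -47\right) \left(-34 - \frac{3}{2}\right) 7 = \left(-14 + 47\right) \left(-34 - \frac{3}{2}\right) 7 = 33 \left(- \frac{71}{2}\right) 7 = \left(- \frac{2343}{2}\right) 7 = - \frac{16401}{2}$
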